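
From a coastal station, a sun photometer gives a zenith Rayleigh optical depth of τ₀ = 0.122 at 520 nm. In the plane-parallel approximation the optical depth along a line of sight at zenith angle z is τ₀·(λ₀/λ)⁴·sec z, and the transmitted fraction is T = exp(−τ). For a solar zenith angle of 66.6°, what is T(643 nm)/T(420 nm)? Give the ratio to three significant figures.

Airmass: sec 66.6° = 2.5180.
τ(643 nm) = 0.122 × (520/643)⁴ × 2.5180 = 0.122 × 0.4277 × 2.5180 = 0.1314.
τ(420 nm) = 0.122 × (520/420)⁴ × 2.5180 = 0.122 × 2.3497 × 2.5180 = 0.7218.
T(643)/T(420) = exp(τ_B − τ_A) = exp(0.5904) = 1.8047.

1.80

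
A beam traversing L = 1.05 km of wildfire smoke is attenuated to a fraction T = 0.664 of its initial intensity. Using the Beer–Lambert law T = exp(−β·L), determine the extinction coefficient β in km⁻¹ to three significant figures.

Beer–Lambert: T = exp(−βL) ⇒ β = −ln(T)/L = −ln(0.664)/1.05 = 0.4095/1.05 = 0.39 km⁻¹.

0.390 km⁻¹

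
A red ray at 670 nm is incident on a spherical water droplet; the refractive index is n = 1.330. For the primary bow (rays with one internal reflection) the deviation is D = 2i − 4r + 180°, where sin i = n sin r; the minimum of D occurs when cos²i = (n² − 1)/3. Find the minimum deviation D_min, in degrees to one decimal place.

cos²i = (1.76890 − 1)/3 = 0.25630; i = arccos(0.50626) = 59.585°.
sin r = sin 59.585°/1.330 = 0.64841; r = 40.422°.
D_min = 2·59.585° − 4·40.422° + 180° = 137.484°.

137.5°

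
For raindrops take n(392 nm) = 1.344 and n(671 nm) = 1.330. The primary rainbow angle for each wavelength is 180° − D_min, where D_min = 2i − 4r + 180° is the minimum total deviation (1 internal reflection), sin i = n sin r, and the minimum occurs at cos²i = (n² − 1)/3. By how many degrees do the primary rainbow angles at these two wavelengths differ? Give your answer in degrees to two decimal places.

2.01°

At 392 nm (n = 1.344): cos²i = 0.26878 → i = 58.772°, r = 39.512°, D_min = 139.495°, rainbow angle = 40.505°.
At 671 nm (n = 1.330): cos²i = 0.25630 → i = 59.585°, r = 40.422°, D_min = 137.484°, rainbow angle = 42.516°.
Angular width = |40.505° − 42.516°| = 2.011°.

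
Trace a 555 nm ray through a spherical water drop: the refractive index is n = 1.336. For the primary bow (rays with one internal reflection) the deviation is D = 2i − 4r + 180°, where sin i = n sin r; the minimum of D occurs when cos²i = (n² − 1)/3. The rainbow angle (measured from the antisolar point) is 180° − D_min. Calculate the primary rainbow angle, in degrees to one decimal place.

41.6°

cos²i = (1.78490 − 1)/3 = 0.26163; i = arccos(0.51150) = 59.236°.
sin r = sin 59.236°/1.336 = 0.64318; r = 40.029°.
D_min = 2·59.236° − 4·40.029° + 180° = 138.356°.
Rainbow angle = 180° − D_min = 41.644°.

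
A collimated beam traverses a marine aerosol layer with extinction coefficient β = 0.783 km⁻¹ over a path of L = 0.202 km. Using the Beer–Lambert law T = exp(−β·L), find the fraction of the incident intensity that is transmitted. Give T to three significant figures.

0.854

τ = β·L = 0.783 × 0.202 = 0.1582.
T = exp(−0.1582) = 0.8537.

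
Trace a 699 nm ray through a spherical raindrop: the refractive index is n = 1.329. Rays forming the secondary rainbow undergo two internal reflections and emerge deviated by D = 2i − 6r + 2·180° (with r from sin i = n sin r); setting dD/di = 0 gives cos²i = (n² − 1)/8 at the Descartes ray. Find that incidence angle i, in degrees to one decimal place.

cos²i = (1.329² − 1)/8 = (1.76624 − 1)/8 = 0.09578.
cos i = 0.30948, so i = 71.972°.

72.0°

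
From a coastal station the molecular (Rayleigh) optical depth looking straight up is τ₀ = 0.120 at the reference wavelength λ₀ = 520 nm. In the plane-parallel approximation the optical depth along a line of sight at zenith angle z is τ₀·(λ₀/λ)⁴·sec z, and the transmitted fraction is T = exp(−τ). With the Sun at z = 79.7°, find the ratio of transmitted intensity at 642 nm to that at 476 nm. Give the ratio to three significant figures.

1.95

Airmass: sec 79.7° = 5.5928.
τ(642 nm) = 0.120 × (520/642)⁴ × 5.5928 = 0.120 × 0.4304 × 5.5928 = 0.2889.
τ(476 nm) = 0.120 × (520/476)⁴ × 5.5928 = 0.120 × 1.4242 × 5.5928 = 0.9559.
T(642)/T(476) = exp(τ_B − τ_A) = exp(0.6670) = 1.9484.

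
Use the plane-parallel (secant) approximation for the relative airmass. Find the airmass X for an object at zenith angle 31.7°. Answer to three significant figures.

1.18

X = sec z = 1/cos 31.7° = 1/0.8508 = 1.1753.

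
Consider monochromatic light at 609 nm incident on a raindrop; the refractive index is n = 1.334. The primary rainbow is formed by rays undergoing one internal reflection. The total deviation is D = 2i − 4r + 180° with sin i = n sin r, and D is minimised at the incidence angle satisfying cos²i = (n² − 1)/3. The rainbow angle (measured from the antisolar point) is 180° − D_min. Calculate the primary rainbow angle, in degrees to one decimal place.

41.9°

cos²i = (1.77956 − 1)/3 = 0.25985; i = arccos(0.50976) = 59.352°.
sin r = sin 59.352°/1.334 = 0.64492; r = 40.159°.
D_min = 2·59.352° − 4·40.159° + 180° = 138.067°.
Rainbow angle = 180° − D_min = 41.933°.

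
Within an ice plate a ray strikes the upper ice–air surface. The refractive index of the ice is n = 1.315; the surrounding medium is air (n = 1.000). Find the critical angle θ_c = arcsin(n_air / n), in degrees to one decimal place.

sin θ_c = n_air / n = 1.000 / 1.315 = 0.7605.
θ_c = arcsin(0.7605) = 49.50°.

49.5°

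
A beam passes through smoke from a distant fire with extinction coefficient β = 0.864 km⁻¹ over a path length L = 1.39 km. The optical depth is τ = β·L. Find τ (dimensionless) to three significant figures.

1.20

τ = β·L = 0.864 × 1.39 = 1.2010.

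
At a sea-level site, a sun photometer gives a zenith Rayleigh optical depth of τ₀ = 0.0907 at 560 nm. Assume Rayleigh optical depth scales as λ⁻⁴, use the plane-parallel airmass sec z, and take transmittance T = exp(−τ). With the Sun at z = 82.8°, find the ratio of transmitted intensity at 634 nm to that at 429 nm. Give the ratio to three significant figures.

Airmass: sec 82.8° = 7.9787.
τ(634 nm) = 0.0907 × (560/634)⁴ × 7.9787 = 0.0907 × 0.6087 × 7.9787 = 0.4405.
τ(429 nm) = 0.0907 × (560/429)⁴ × 7.9787 = 0.0907 × 2.9035 × 7.9787 = 2.1012.
T(634)/T(429) = exp(τ_B − τ_A) = exp(1.6607) = 5.2630.

5.26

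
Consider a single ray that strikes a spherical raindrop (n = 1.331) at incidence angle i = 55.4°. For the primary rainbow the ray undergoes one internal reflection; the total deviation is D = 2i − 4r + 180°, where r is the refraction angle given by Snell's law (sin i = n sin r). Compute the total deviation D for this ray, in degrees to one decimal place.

sin r = sin 55.4° / 1.331 = 0.8231/1.331 = 0.6184; r = 38.20°.
D = 2·55.4° − 4·38.20° + 180° = 110.80° − 152.81° + 180° = 137.99°.

138.0°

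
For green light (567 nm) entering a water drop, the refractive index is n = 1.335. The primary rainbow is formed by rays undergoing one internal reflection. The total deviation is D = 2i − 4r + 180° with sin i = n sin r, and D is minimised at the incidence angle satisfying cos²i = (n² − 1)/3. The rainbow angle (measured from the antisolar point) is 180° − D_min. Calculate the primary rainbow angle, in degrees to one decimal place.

cos²i = (1.78222 − 1)/3 = 0.26074; i = arccos(0.51063) = 59.294°.
sin r = sin 59.294°/1.335 = 0.64405; r = 40.094°.
D_min = 2·59.294° − 4·40.094° + 180° = 138.212°.
Rainbow angle = 180° − D_min = 41.788°.

41.8°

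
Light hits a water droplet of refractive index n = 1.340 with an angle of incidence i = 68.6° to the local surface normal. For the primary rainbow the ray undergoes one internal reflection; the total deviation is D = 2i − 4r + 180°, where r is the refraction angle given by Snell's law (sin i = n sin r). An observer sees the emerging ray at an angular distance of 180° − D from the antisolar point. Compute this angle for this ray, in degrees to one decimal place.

38.9°

sin r = sin 68.6° / 1.340 = 0.9311/1.340 = 0.6948; r = 44.01°.
D = 2·68.6° − 4·44.01° + 180° = 137.20° − 176.05° + 180° = 141.15°.
Angle from antisolar point = 180° − D = 38.85°.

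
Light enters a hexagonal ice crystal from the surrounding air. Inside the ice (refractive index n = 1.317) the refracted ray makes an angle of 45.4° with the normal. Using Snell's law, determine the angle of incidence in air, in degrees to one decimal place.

69.7°

Snell: sin θ_i = n · sin θ_r = 1.317 × sin 45.4° = 1.317 × 0.7120 = 0.9377.
θ_i = arcsin(0.9377) = 69.68°.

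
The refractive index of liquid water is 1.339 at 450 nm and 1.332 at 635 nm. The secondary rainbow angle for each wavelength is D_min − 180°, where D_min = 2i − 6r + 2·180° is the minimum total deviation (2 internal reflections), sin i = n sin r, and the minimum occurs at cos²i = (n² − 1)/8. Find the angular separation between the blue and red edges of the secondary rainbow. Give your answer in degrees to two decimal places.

At 450 nm (n = 1.339): cos²i = 0.09912 → i = 71.650°, r = 45.141°, D_min = 232.451°, rainbow angle = 52.451°.
At 635 nm (n = 1.332): cos²i = 0.09678 → i = 71.875°, r = 45.520°, D_min = 230.628°, rainbow angle = 50.628°.
Angular width = |52.451° − 50.628°| = 1.823°.

1.82°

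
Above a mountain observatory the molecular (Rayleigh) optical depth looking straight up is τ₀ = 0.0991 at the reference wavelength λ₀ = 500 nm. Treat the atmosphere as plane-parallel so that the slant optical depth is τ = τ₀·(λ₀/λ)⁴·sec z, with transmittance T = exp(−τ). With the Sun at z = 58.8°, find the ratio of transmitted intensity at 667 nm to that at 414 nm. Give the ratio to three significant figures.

1.41

Airmass: sec 58.8° = 1.9304.
τ(667 nm) = 0.0991 × (500/667)⁴ × 1.9304 = 0.0991 × 0.3158 × 1.9304 = 0.0604.
τ(414 nm) = 0.0991 × (500/414)⁴ × 1.9304 = 0.0991 × 2.1275 × 1.9304 = 0.4070.
T(667)/T(414) = exp(τ_B − τ_A) = exp(0.3466) = 1.4142.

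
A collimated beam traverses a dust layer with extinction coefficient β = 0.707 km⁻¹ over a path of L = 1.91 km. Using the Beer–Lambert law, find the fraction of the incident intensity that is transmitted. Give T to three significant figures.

0.259

τ = β·L = 0.707 × 1.91 = 1.3504.
T = exp(−1.3504) = 0.2591.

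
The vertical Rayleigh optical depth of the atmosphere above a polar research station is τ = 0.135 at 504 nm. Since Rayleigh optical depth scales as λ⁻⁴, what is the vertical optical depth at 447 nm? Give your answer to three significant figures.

τ(447 nm) = τ(504 nm) × (504/447)⁴ = 0.135 × (1.1275)⁴ = 0.135 × 1.6162 = 0.2182.

0.218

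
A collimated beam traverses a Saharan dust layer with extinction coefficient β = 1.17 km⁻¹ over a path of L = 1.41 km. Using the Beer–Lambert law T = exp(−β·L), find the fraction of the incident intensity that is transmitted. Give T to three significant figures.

0.192

τ = β·L = 1.17 × 1.41 = 1.6497.
T = exp(−1.6497) = 0.1921.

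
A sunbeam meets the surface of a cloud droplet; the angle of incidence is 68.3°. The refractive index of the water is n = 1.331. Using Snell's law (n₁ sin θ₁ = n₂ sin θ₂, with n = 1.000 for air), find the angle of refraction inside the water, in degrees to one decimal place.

44.3°

Snell: sin θ_r = sin θ_i / n = sin 68.3° / 1.331 = 0.9291 / 1.331 = 0.6981.
θ_r = arcsin(0.6981) = 44.27°.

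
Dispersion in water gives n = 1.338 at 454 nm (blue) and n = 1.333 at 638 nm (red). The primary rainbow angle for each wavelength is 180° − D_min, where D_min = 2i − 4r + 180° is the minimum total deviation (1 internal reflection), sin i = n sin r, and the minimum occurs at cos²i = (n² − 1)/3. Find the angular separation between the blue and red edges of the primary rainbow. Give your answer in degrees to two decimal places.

At 454 nm (n = 1.338): cos²i = 0.26341 → i = 59.120°, r = 39.899°, D_min = 138.643°, rainbow angle = 41.357°.
At 638 nm (n = 1.333): cos²i = 0.25896 → i = 59.410°, r = 40.225°, D_min = 137.922°, rainbow angle = 42.078°.
Angular width = |41.357° − 42.078°| = 0.722°.

0.72°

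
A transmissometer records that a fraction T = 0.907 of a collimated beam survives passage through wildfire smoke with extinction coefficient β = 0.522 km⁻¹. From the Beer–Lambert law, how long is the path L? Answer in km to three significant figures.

Beer–Lambert: T = exp(−βL) ⇒ L = −ln(T)/β = −ln(0.907)/0.522 = 0.0976/0.522 = 0.187 km.

0.187 km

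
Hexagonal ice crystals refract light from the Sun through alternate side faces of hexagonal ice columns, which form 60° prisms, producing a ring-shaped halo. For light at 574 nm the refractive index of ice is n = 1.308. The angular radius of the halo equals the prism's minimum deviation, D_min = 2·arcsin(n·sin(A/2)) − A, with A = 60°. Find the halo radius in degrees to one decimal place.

21.7°

n·sin(A/2) = 1.308 × sin 30° = 1.308 × 0.5000 = 0.6540.
D_min = 2·arcsin(0.6540) − 60° = 2 × 40.844° − 60° = 21.688°.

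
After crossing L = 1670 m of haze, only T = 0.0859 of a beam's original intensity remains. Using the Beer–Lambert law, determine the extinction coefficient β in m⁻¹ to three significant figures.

0.00147 m⁻¹

Beer–Lambert: T = exp(−βL) ⇒ β = −ln(T)/L = −ln(0.0859)/1670 = 2.4546/1670 = 0.00147 m⁻¹.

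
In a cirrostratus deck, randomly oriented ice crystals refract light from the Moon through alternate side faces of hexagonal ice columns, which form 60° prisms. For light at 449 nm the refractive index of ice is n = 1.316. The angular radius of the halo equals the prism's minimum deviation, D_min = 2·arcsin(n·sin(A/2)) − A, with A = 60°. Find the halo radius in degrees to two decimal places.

22.30°

n·sin(A/2) = 1.316 × sin 30° = 1.316 × 0.5000 = 0.6580.
D_min = 2·arcsin(0.6580) − 60° = 2 × 41.148° − 60° = 22.295°.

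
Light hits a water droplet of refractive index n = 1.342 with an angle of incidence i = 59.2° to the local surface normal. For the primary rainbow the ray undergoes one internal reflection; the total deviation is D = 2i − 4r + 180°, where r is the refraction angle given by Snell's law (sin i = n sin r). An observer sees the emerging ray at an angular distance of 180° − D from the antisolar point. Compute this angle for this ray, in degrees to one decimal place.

40.8°

sin r = sin 59.2° / 1.342 = 0.8590/1.342 = 0.6401; r = 39.80°.
D = 2·59.2° − 4·39.80° + 180° = 118.40° − 159.19° + 180° = 139.21°.
Angle from antisolar point = 180° − D = 40.79°.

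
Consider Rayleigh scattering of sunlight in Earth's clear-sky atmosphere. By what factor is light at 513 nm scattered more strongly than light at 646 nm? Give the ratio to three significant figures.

Rayleigh scattering ∝ λ⁻⁴, so the ratio of coefficients is the inverse fourth power of the wavelength ratio.
σ(513)/σ(646) = (646/513)⁴ = (1.2593)⁴ = 2.515.

2.51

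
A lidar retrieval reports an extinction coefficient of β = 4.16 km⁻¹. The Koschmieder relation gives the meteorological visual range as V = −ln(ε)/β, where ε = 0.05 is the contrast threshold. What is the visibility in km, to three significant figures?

0.720 km

V = −ln(0.05) / 4.16 = 2.996 / 4.16 = 0.7201 km.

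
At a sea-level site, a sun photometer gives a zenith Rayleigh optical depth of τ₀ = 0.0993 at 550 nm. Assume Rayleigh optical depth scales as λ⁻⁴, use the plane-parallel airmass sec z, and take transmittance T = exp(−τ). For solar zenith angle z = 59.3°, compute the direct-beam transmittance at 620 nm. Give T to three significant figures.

sec 59.3° = 1.9587.
τ = 0.0993 × (550/620)⁴ × 1.9587 = 0.0993 × 0.6193 × 1.9587 = 0.1204.
T = exp(−0.1204) = 0.8865.

0.887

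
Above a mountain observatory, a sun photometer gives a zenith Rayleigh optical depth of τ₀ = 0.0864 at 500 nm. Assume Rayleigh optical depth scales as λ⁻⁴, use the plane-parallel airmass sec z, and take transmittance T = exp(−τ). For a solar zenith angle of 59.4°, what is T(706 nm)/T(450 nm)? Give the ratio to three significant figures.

1.24

Airmass: sec 59.4° = 1.9645.
τ(706 nm) = 0.0864 × (500/706)⁴ × 1.9645 = 0.0864 × 0.2516 × 1.9645 = 0.0427.
τ(450 nm) = 0.0864 × (500/450)⁴ × 1.9645 = 0.0864 × 1.5242 × 1.9645 = 0.2587.
T(706)/T(450) = exp(τ_B − τ_A) = exp(0.2160) = 1.2411.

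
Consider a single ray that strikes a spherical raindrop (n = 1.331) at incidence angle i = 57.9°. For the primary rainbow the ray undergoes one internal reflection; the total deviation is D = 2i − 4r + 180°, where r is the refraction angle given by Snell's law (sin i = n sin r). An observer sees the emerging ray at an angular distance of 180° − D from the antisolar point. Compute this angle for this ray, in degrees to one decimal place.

42.3°

sin r = sin 57.9° / 1.331 = 0.8471/1.331 = 0.6365; r = 39.53°.
D = 2·57.9° − 4·39.53° + 180° = 115.80° − 158.11° + 180° = 137.69°.
Angle from antisolar point = 180° − D = 42.31°.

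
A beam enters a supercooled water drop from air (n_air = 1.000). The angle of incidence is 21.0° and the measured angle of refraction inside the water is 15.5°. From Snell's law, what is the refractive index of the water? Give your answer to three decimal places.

n = sin θ_i / sin θ_r = sin 21.0° / sin 15.5° = 0.3584 / 0.2672 = 1.3410.

1.341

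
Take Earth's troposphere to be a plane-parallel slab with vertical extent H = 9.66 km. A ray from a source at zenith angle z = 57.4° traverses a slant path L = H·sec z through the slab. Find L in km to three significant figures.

sec z = 1/cos 57.4° = 1.8561.
L = 9.66 × 1.8561 = 17.930 km.

17.9 km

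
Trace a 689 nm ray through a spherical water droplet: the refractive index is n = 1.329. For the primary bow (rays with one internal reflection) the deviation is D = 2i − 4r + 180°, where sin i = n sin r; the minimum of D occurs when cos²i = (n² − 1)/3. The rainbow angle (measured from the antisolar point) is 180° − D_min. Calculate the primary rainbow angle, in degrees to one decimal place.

cos²i = (1.76624 − 1)/3 = 0.25541; i = arccos(0.50538) = 59.643°.
sin r = sin 59.643°/1.329 = 0.64928; r = 40.487°.
D_min = 2·59.643° − 4·40.487° + 180° = 137.337°.
Rainbow angle = 180° − D_min = 42.663°.

42.7°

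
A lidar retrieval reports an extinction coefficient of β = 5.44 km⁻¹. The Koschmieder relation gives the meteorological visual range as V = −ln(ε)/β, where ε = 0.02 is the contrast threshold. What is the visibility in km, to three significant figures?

V = −ln(0.02) / 5.44 = 3.912 / 5.44 = 0.7191 km.

0.719 km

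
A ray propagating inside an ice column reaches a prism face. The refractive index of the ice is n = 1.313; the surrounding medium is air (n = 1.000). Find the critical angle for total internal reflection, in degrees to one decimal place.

sin θ_c = n_air / n = 1.000 / 1.313 = 0.7616.
θ_c = arcsin(0.7616) = 49.61°.

49.6°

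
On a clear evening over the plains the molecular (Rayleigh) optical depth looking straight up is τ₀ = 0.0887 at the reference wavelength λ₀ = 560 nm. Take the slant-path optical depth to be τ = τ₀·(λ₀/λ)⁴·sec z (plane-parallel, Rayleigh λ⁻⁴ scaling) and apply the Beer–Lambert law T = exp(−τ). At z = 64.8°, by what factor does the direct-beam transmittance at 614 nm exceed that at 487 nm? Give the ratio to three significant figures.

Airmass: sec 64.8° = 2.3486.
τ(614 nm) = 0.0887 × (560/614)⁴ × 2.3486 = 0.0887 × 0.6920 × 2.3486 = 0.1442.
τ(487 nm) = 0.0887 × (560/487)⁴ × 2.3486 = 0.0887 × 1.7484 × 2.3486 = 0.3642.
T(614)/T(487) = exp(τ_B − τ_A) = exp(0.2201) = 1.2462.

1.25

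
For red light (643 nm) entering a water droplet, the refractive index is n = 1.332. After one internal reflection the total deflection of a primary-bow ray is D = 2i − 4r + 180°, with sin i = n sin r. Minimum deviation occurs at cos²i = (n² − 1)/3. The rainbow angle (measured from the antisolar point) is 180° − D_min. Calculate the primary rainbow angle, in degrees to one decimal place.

cos²i = (1.77422 − 1)/3 = 0.25807; i = arccos(0.50801) = 59.469°.
sin r = sin 59.469°/1.332 = 0.64666; r = 40.290°.
D_min = 2·59.469° − 4·40.290° + 180° = 137.776°.
Rainbow angle = 180° − D_min = 42.224°.

42.2°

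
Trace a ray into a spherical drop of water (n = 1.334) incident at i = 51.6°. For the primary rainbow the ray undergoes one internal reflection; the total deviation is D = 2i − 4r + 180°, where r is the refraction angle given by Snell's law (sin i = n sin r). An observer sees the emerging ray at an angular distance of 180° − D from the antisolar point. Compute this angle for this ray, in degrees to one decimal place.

sin r = sin 51.6° / 1.334 = 0.7837/1.334 = 0.5875; r = 35.98°.
D = 2·51.6° − 4·35.98° + 180° = 103.20° − 143.91° + 180° = 139.29°.
Angle from antisolar point = 180° − D = 40.71°.

40.7°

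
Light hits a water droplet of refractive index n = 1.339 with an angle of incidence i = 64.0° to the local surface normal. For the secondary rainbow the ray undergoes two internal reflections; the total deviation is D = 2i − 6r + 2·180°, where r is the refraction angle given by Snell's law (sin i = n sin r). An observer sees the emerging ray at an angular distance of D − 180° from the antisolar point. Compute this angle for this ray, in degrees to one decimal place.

sin r = sin 64.0° / 1.339 = 0.8988/1.339 = 0.6712; r = 42.16°.
D = 2·64.0° − 6·42.16° + 2·180° = 128.00° − 252.98° + 360° = 235.02°.
Angle from antisolar point = D − 180° = 55.02°.

55.0°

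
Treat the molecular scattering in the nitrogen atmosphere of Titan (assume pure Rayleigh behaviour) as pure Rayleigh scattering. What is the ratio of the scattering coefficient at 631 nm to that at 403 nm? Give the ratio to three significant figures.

Rayleigh scattering ∝ λ⁻⁴, so the ratio of coefficients is the inverse fourth power of the wavelength ratio.
σ(631)/σ(403) = (403/631)⁴ = (0.6387)⁴ = 0.1664.

0.166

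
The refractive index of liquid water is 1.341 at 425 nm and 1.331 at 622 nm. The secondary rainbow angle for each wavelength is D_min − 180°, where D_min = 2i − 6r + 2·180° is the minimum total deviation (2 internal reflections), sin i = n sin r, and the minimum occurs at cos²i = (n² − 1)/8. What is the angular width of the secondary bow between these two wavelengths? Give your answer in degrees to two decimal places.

At 425 nm (n = 1.341): cos²i = 0.09979 → i = 71.586°, r = 45.034°, D_min = 232.966°, rainbow angle = 52.966°.
At 622 nm (n = 1.331): cos²i = 0.09645 → i = 71.907°, r = 45.575°, D_min = 230.365°, rainbow angle = 50.365°.
Angular width = |52.966° − 50.365°| = 2.601°.

2.60°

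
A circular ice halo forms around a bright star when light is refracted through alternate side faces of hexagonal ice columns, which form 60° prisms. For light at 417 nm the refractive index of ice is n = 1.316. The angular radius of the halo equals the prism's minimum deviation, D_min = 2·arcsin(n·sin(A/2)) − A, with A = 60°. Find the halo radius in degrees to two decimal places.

n·sin(A/2) = 1.316 × sin 30° = 1.316 × 0.5000 = 0.6580.
D_min = 2·arcsin(0.6580) − 60° = 2 × 41.148° − 60° = 22.295°.

22.30°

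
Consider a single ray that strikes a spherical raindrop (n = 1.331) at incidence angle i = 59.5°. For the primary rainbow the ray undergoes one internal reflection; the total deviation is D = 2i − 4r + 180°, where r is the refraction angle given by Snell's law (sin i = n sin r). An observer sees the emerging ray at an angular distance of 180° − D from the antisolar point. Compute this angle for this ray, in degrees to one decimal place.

42.4°

sin r = sin 59.5° / 1.331 = 0.8616/1.331 = 0.6474; r = 40.34°.
D = 2·59.5° − 4·40.34° + 180° = 119.00° − 161.37° + 180° = 137.63°.
Angle from antisolar point = 180° − D = 42.37°.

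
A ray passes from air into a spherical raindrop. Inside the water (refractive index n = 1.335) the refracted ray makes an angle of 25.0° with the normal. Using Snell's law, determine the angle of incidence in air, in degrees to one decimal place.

34.3°

Snell: sin θ_i = n · sin θ_r = 1.335 × sin 25.0° = 1.335 × 0.4226 = 0.5642.
θ_i = arcsin(0.5642) = 34.35°.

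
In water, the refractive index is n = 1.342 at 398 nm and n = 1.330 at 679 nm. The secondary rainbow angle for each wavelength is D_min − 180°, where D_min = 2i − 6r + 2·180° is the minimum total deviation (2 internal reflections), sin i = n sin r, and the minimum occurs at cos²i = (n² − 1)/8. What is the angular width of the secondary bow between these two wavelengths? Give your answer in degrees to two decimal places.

3.12°

At 398 nm (n = 1.342): cos²i = 0.10012 → i = 71.554°, r = 44.981°, D_min = 233.222°, rainbow angle = 53.222°.
At 679 nm (n = 1.330): cos²i = 0.09611 → i = 71.940°, r = 45.630°, D_min = 230.101°, rainbow angle = 50.101°.
Angular width = |53.222° − 50.101°| = 3.121°.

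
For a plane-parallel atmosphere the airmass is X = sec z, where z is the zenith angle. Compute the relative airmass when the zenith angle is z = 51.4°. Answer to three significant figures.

X = sec z = 1/cos 51.4° = 1/0.6239 = 1.6029.

1.60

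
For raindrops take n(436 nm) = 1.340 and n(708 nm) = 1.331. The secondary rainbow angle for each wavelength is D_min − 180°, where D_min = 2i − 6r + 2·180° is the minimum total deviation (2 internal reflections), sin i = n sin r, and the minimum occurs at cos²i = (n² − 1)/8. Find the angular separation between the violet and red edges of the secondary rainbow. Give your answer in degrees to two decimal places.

2.34°

At 436 nm (n = 1.340): cos²i = 0.09945 → i = 71.618°, r = 45.088°, D_min = 232.709°, rainbow angle = 52.709°.
At 708 nm (n = 1.331): cos²i = 0.09645 → i = 71.907°, r = 45.575°, D_min = 230.365°, rainbow angle = 50.365°.
Angular width = |52.709° − 50.365°| = 2.344°.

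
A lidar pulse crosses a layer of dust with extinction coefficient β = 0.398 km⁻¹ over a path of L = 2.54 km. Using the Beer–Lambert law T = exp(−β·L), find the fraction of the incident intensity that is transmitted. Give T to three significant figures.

0.364

τ = β·L = 0.398 × 2.54 = 1.0109.
T = exp(−1.0109) = 0.3639.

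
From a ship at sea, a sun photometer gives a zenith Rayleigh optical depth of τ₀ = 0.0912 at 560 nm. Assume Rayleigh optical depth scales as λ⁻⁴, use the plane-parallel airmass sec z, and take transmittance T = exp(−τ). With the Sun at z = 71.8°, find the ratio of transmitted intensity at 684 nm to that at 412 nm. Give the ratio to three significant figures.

Airmass: sec 71.8° = 3.2017.
τ(684 nm) = 0.0912 × (560/684)⁴ × 3.2017 = 0.0912 × 0.4493 × 3.2017 = 0.1312.
τ(412 nm) = 0.0912 × (560/412)⁴ × 3.2017 = 0.0912 × 3.4132 × 3.2017 = 0.9966.
T(684)/T(412) = exp(τ_B − τ_A) = exp(0.8654) = 2.3761.

2.38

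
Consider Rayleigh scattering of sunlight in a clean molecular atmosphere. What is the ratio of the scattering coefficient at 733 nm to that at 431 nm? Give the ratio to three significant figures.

Rayleigh scattering ∝ λ⁻⁴, so the ratio of coefficients is the inverse fourth power of the wavelength ratio.
σ(733)/σ(431) = (431/733)⁴ = (0.5880)⁴ = 0.1195.

0.120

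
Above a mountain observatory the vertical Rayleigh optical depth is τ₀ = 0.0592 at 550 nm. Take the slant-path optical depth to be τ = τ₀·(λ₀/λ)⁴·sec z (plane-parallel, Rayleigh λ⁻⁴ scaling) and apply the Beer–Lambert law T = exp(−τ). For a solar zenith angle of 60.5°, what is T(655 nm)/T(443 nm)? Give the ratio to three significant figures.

1.25

Airmass: sec 60.5° = 2.0308.
τ(655 nm) = 0.0592 × (550/655)⁴ × 2.0308 = 0.0592 × 0.4971 × 2.0308 = 0.0598.
τ(443 nm) = 0.0592 × (550/443)⁴ × 2.0308 = 0.0592 × 2.3759 × 2.0308 = 0.2856.
T(655)/T(443) = exp(τ_B − τ_A) = exp(0.2259) = 1.2534.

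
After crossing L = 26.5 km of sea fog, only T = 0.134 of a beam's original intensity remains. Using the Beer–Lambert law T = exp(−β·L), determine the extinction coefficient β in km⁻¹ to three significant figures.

0.0758 km⁻¹

Beer–Lambert: T = exp(−βL) ⇒ β = −ln(T)/L = −ln(0.134)/26.5 = 2.0099/26.5 = 0.07585 km⁻¹.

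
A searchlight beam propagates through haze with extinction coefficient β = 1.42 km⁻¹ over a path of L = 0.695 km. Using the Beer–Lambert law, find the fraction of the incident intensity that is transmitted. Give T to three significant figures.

0.373

τ = β·L = 1.42 × 0.695 = 0.9869.
T = exp(−0.9869) = 0.3727.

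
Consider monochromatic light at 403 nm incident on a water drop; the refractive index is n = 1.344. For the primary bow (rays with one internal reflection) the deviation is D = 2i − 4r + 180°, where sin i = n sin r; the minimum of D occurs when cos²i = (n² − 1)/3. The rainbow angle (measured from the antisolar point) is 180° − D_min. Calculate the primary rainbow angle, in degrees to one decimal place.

cos²i = (1.80634 − 1)/3 = 0.26878; i = arccos(0.51844) = 58.772°.
sin r = sin 58.772°/1.344 = 0.63625; r = 39.512°.
D_min = 2·58.772° − 4·39.512° + 180° = 139.495°.
Rainbow angle = 180° − D_min = 40.505°.

40.5°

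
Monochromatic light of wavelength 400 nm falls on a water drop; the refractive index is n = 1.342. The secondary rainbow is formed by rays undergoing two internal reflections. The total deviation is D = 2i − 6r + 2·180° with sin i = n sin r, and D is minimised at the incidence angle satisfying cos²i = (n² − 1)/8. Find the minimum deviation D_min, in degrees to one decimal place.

233.2°

cos²i = (1.80096 − 1)/8 = 0.10012; i = arccos(0.31642) = 71.554°.
sin r = sin 71.554°/1.342 = 0.70687; r = 44.981°.
D_min = 2·71.554° − 6·44.981° + 360° = 233.222°.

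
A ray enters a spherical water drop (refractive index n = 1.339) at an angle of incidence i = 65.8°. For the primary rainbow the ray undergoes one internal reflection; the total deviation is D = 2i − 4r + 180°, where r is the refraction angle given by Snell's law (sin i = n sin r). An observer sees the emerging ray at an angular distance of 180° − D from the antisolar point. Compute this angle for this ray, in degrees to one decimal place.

40.1°

sin r = sin 65.8° / 1.339 = 0.9121/1.339 = 0.6812; r = 42.94°.
D = 2·65.8° − 4·42.94° + 180° = 131.60° − 171.75° + 180° = 139.85°.
Angle from antisolar point = 180° − D = 40.15°.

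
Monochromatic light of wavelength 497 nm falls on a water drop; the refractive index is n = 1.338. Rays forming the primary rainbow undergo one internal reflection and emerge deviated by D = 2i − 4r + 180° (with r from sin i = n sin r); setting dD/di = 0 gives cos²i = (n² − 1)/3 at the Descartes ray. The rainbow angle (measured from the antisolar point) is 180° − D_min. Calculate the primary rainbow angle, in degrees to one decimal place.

41.4°

cos²i = (1.79024 − 1)/3 = 0.26341; i = arccos(0.51324) = 59.120°.
sin r = sin 59.120°/1.338 = 0.64144; r = 39.899°.
D_min = 2·59.120° − 4·39.899° + 180° = 138.643°.
Rainbow angle = 180° − D_min = 41.357°.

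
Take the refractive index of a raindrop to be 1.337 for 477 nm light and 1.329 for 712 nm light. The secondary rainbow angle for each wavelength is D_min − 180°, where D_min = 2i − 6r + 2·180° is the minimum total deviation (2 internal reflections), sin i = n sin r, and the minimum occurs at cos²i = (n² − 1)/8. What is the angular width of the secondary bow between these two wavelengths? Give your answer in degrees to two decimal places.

2.10°

At 477 nm (n = 1.337): cos²i = 0.09845 → i = 71.714°, r = 45.249°, D_min = 231.934°, rainbow angle = 51.934°.
At 712 nm (n = 1.329): cos²i = 0.09578 → i = 71.972°, r = 45.685°, D_min = 229.837°, rainbow angle = 49.837°.
Angular width = |51.934° − 49.837°| = 2.097°.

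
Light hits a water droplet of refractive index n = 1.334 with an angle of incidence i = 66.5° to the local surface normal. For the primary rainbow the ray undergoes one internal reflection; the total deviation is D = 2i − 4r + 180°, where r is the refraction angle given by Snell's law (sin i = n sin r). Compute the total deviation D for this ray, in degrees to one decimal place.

139.3°

sin r = sin 66.5° / 1.334 = 0.9171/1.334 = 0.6875; r = 43.43°.
D = 2·66.5° − 4·43.43° + 180° = 133.00° − 173.71° + 180° = 139.29°.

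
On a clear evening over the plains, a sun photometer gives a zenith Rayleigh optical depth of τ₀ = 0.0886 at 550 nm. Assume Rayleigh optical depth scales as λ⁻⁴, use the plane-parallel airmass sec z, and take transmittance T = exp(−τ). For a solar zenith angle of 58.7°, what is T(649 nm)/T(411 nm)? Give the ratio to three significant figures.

1.58

Airmass: sec 58.7° = 1.9249.
τ(649 nm) = 0.0886 × (550/649)⁴ × 1.9249 = 0.0886 × 0.5158 × 1.9249 = 0.0880.
τ(411 nm) = 0.0886 × (550/411)⁴ × 1.9249 = 0.0886 × 3.2069 × 1.9249 = 0.5469.
T(649)/T(411) = exp(τ_B − τ_A) = exp(0.4589) = 1.5824.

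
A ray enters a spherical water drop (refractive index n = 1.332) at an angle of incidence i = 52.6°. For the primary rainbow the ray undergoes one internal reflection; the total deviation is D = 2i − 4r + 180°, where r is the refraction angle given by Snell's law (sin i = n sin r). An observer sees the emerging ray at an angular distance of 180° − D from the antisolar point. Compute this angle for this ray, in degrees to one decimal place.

sin r = sin 52.6° / 1.332 = 0.7944/1.332 = 0.5964; r = 36.61°.
D = 2·52.6° − 4·36.61° + 180° = 105.20° − 146.45° + 180° = 138.75°.
Angle from antisolar point = 180° − D = 41.25°.

41.3°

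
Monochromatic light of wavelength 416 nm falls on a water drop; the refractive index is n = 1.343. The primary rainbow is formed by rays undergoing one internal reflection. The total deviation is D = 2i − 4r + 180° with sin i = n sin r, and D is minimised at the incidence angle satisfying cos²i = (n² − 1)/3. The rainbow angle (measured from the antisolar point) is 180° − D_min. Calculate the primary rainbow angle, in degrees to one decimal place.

40.6°

cos²i = (1.80365 − 1)/3 = 0.26788; i = arccos(0.51757) = 58.830°.
sin r = sin 58.830°/1.343 = 0.63711; r = 39.577°.
D_min = 2·58.830° − 4·39.577° + 180° = 139.354°.
Rainbow angle = 180° − D_min = 40.646°.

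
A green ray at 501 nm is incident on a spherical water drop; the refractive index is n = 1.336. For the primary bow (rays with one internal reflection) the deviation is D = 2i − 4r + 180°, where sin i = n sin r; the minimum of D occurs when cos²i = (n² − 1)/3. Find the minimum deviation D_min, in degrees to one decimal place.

cos²i = (1.78490 − 1)/3 = 0.26163; i = arccos(0.51150) = 59.236°.
sin r = sin 59.236°/1.336 = 0.64318; r = 40.029°.
D_min = 2·59.236° − 4·40.029° + 180° = 138.356°.

138.4°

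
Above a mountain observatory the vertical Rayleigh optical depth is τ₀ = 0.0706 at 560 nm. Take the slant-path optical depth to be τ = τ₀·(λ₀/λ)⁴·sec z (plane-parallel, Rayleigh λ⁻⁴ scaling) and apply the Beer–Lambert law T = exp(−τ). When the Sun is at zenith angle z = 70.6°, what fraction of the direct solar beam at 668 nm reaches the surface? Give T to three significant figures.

0.900

sec 70.6° = 3.0106.
τ = 0.0706 × (560/668)⁴ × 3.0106 = 0.0706 × 0.4939 × 3.0106 = 0.1050.
T = exp(−0.1050) = 0.9003.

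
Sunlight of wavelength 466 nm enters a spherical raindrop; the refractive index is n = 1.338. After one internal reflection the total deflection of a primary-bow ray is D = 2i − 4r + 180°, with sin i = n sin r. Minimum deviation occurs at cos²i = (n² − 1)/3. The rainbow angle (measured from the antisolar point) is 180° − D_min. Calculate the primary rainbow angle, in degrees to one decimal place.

41.4°

cos²i = (1.79024 − 1)/3 = 0.26341; i = arccos(0.51324) = 59.120°.
sin r = sin 59.120°/1.338 = 0.64144; r = 39.899°.
D_min = 2·59.120° − 4·39.899° + 180° = 138.643°.
Rainbow angle = 180° − D_min = 41.357°.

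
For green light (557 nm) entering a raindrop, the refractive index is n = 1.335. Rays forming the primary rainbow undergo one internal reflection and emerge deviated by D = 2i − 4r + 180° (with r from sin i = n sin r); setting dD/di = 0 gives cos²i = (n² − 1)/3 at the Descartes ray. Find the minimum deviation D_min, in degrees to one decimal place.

138.2°

cos²i = (1.78222 − 1)/3 = 0.26074; i = arccos(0.51063) = 59.294°.
sin r = sin 59.294°/1.335 = 0.64405; r = 40.094°.
D_min = 2·59.294° − 4·40.094° + 180° = 138.212°.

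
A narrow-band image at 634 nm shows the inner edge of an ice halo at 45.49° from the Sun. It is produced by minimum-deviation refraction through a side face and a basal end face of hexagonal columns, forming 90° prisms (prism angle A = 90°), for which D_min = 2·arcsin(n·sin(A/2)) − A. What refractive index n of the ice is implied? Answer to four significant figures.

1.309

Rearranging: n = sin((D_min + A)/2) / sin(A/2).
(D_min + A)/2 = (45.49° + 90°)/2 = 67.745°.
n = sin 67.745° / sin 45° = 0.9255 / 0.7071 = 1.3089.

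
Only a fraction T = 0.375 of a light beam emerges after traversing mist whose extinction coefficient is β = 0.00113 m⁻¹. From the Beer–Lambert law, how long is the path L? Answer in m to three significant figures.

868 m

Beer–Lambert: T = exp(−βL) ⇒ L = −ln(T)/β = −ln(0.375)/0.00113 = 0.9808/0.00113 = 868 m.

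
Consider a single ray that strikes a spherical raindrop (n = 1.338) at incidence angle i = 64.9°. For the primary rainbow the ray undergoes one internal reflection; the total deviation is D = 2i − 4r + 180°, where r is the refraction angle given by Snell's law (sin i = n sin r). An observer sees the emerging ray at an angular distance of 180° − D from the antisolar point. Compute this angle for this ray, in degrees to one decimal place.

sin r = sin 64.9° / 1.338 = 0.9056/1.338 = 0.6768; r = 42.59°.
D = 2·64.9° − 4·42.59° + 180° = 129.80° − 170.38° + 180° = 139.42°.
Angle from antisolar point = 180° − D = 40.58°.

40.6°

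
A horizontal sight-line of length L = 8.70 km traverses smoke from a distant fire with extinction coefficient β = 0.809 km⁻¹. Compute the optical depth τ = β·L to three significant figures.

7.04

τ = β·L = 0.809 × 8.70 = 7.0383.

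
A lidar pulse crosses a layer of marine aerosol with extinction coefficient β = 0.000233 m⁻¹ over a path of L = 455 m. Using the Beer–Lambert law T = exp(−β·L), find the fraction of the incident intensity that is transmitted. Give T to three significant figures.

0.899

τ = β·L = 0.000233 × 455 = 0.1060.
T = exp(−0.1060) = 0.8994.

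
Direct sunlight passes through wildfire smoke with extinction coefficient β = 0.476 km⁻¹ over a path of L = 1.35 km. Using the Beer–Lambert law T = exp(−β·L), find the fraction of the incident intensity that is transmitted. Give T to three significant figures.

τ = β·L = 0.476 × 1.35 = 0.6426.
T = exp(−0.6426) = 0.5259.

0.526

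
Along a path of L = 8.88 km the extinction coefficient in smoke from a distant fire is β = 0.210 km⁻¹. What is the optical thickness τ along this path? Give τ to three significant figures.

1.86

τ = β·L = 0.210 × 8.88 = 1.8648.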